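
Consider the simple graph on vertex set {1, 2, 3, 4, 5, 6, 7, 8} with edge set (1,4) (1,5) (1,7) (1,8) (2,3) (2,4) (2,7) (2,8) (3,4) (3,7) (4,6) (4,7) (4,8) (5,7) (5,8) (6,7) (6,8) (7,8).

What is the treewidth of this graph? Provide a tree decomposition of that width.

Each bag holds 4 vertices, so the decomposition has width 3, which upper-bounds the treewidth. Conversely, {1, 4, 7, 8} is a clique of size 4, and the vertices of any clique must share a bag in every tree decomposition; so some bag has ≥ 4 vertices and tw(G) ≥ 3. Therefore the treewidth is 3.

Treewidth 3.
Bags: B1 = {2, 4, 7, 8}  B2 = {2, 3, 4, 7}  B3 = {4, 6, 7, 8}  B4 = {1, 4, 7, 8}  B5 = {1, 5, 7, 8}
Tree: B1–B2, B1–B3, B1–B4, B4–B5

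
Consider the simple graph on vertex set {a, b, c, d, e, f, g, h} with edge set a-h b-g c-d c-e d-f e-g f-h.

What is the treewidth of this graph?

A width-1 tree decomposition is:
Bags: B1 = {b, g}  B2 = {e, g}  B3 = {c, e}  B4 = {c, d}  B5 = {d, f}  B6 = {f, h}  B7 = {a, h}
Tree: B1–B2, B2–B3, B3–B4, B4–B5, B5–B6, B6–B7
Every bag has size at most 2, so the width is 2 − 1 = 1 and tw(G) ≤ 1. Since G has at least one edge (e.g. b–g), it is not an edgeless graph, so tw(G) ≥ 1. The upper and lower bounds meet at 1, so that is the treewidth.

1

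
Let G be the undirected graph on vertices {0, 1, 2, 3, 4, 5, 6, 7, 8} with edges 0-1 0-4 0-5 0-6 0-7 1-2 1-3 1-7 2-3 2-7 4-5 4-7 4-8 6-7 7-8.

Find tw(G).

2

A width-2 tree decomposition is:
Bags: B1 = {0, 1, 7}  B2 = {1, 2, 7}  B3 = {0, 4, 7}  B4 = {4, 7, 8}  B5 = {1, 2, 3}  B6 = {0, 6, 7}  B7 = {0, 4, 5}
Tree: B1–B2, B1–B3, B3–B4, B2–B5, B3–B6, B3–B7
Each bag holds 3 vertices, so the decomposition has width 2, which upper-bounds the treewidth. For the lower bound, the 3 vertices {1, 2, 3} are pairwise adjacent, and any tree decomposition puts a clique entirely inside one bag — forcing width ≥ 2. The upper and lower bounds meet at 2, so that is the treewidth.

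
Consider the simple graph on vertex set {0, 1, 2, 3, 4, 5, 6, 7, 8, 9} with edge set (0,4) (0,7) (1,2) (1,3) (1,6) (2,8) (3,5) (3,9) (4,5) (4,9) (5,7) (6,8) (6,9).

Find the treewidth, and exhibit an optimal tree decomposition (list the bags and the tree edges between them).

Every bag has size at most 3, so the width is 3 − 1 = 2 and tw(G) ≤ 2. For the lower bound, G contains the cycle 8–2–1–6–8, so G is not a forest; only forests have treewidth ≤ 1, hence tw(G) ≥ 2. Hence tw(G) = 2 exactly.

Treewidth 2.
One such decomposition:
Bags: B1 = {2, 6, 8}  B2 = {1, 2, 6}  B3 = {1, 6, 9}  B4 = {1, 3, 9}  B5 = {3, 4, 9}  B6 = {3, 4, 5}  B7 = {0, 4, 5}  B8 = {0, 5, 7}
Tree: B1–B2, B2–B3, B3–B4, B4–B5, B5–B6, B6–B7, B7–B8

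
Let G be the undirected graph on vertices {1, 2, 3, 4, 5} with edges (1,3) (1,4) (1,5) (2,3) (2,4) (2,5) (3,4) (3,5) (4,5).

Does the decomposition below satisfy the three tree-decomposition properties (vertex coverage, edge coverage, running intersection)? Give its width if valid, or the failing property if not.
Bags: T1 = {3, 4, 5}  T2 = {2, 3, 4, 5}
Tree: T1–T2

A tree decomposition must satisfy three properties: every vertex lies in some bag; for every edge, both endpoints lie together in some bag; and for every vertex, the bags containing it form a connected subtree. Here vertex 1 appears in no bag, so the decomposition is invalid.

No — vertex 1 appears in no bag.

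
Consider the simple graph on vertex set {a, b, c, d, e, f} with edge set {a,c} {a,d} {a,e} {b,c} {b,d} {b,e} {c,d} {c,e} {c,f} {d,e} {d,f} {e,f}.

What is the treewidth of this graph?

A width-3 tree decomposition is:
Bags: B1 = {b, c, d, e}  B2 = {c, d, e, f}  B3 = {a, c, d, e}
Tree: B1–B2, B2–B3
Each bag holds 4 vertices, so the decomposition has width 3, which upper-bounds the treewidth. For the lower bound, the 4 vertices {a, c, d, e} are pairwise adjacent, and any tree decomposition puts a clique entirely inside one bag — forcing width ≥ 3. The upper and lower bounds meet at 3, so that is the treewidth.

3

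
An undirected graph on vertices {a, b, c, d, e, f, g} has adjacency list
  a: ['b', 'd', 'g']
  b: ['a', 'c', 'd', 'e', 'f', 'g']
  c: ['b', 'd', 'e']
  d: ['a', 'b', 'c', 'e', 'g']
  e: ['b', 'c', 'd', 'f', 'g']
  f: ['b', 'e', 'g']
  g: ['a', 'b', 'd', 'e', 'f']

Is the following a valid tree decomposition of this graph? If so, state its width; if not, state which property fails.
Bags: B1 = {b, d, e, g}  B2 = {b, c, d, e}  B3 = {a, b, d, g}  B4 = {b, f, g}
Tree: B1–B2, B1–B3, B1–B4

A tree decomposition must satisfy three properties: every vertex lies in some bag; for every edge, both endpoints lie together in some bag; and for every vertex, the bags containing it form a connected subtree. Here edge (e,f) lies in no bag, so the decomposition is invalid.

No — edge (e,f) lies in no bag.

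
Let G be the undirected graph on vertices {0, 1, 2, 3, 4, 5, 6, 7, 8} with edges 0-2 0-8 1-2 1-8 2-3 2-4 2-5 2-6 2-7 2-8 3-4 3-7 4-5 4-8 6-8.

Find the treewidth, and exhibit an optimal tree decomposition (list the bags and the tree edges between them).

Every bag has size at most 3, so the width is 3 − 1 = 2 and tw(G) ≤ 2. Conversely, {0, 2, 8} is a clique of size 3, and the vertices of any clique must share a bag in every tree decomposition; so some bag has ≥ 3 vertices and tw(G) ≥ 2. Therefore the treewidth is 2.

Treewidth 2.
Bags: B1 = {2, 3, 4}  B2 = {2, 4, 8}  B3 = {2, 4, 5}  B4 = {2, 6, 8}  B5 = {0, 2, 8}  B6 = {1, 2, 8}  B7 = {2, 3, 7}
Tree: B1–B2, B1–B3, B2–B4, B2–B5, B2–B6, B1–B7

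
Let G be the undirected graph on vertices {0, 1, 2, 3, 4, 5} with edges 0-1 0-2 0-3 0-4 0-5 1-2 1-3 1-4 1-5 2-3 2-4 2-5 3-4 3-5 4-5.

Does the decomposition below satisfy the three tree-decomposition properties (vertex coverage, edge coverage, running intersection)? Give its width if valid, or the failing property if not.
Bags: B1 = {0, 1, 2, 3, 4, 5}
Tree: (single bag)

Yes; width 5.

Every vertex of G appears in some bag (union = {0, 1, 2, 3, 4, 5}); every edge is covered by a bag; and for each vertex v the set of bags containing v is connected in the bag tree. The decomposition is therefore valid. The largest bag has 6 vertices, so the width is 5.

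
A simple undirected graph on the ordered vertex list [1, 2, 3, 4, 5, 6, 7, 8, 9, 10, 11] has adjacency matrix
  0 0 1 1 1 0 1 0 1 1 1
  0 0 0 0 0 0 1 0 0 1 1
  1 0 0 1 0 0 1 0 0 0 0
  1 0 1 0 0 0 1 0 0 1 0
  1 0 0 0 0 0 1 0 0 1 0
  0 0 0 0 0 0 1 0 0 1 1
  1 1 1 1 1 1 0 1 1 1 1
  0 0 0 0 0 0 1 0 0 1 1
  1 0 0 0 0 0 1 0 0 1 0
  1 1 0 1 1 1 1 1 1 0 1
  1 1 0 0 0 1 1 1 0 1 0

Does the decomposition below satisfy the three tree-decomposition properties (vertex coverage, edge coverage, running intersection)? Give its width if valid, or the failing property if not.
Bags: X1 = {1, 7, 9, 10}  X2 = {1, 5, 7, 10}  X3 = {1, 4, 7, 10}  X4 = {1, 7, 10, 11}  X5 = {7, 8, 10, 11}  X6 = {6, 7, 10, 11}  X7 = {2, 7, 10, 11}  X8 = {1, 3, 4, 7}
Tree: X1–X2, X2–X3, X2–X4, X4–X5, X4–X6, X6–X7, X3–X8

Yes; width 3.

Vertex coverage: the bags together contain {1, 2, 3, 4, 5, 6, 7, 8, 9, 10, 11}, the full vertex set. Edge coverage: each edge of G has both endpoints in at least one bag. Running intersection: for every vertex, the bags containing it form a connected subtree. All three properties hold, so this is a valid tree decomposition of width max|bag| − 1 = 3, and hence tw(G) ≤ 3.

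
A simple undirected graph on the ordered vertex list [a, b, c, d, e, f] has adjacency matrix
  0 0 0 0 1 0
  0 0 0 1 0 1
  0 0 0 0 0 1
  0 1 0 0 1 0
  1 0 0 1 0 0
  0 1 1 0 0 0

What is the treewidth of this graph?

A width-1 tree decomposition is:
Bags: B1 = {c, f}  B2 = {b, f}  B3 = {b, d}  B4 = {d, e}  B5 = {a, e}
Tree: B1–B2, B2–B3, B3–B4, B4–B5
The largest bag has 2 vertices, giving width 1; this decomposition certifies tw(G) ≤ 1. Any graph with an edge has treewidth ≥ 1, and G has the edge c–f. Therefore the treewidth is 1.

1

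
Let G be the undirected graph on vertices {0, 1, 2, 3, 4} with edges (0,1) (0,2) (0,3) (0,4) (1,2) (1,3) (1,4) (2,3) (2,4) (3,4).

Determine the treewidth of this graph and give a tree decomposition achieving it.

With just one bag of size 5, the width is 5 − 1 = 4, so tw(G) ≤ 4. For the lower bound, the 5 vertices {0, 1, 2, 3, 4} are pairwise adjacent, and any tree decomposition puts a clique entirely inside one bag — forcing width ≥ 4. Hence tw(G) = 4 exactly.

Treewidth 4.
One such decomposition:
Bags: B1 = {0, 1, 2, 3, 4}
Tree: (single bag)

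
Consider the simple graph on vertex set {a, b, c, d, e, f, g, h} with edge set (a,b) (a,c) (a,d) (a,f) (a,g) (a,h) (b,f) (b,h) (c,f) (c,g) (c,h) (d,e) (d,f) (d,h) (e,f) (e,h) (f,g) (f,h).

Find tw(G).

3

A width-3 tree decomposition is:
Bags: B1 = {d, e, f, h}  B2 = {a, d, f, h}  B3 = {a, b, f, h}  B4 = {a, c, f, h}  B5 = {a, c, f, g}
Tree: B1–B2, B2–B3, B3–B4, B4–B5
Each bag holds 4 vertices, so the decomposition has width 3, which upper-bounds the treewidth. Conversely, {a, c, f, g} is a clique of size 4, and the vertices of any clique must share a bag in every tree decomposition; so some bag has ≥ 4 vertices and tw(G) ≥ 3. Therefore the treewidth is 3.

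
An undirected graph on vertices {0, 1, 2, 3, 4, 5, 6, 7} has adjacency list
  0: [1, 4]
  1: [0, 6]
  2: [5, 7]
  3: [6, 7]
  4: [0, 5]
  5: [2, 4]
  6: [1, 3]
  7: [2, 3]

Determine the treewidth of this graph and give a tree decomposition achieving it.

Treewidth 2.
One optimal decomposition is:
Bags: B1 = {2, 5, 7}  B2 = {4, 5, 7}  B3 = {0, 4, 7}  B4 = {0, 1, 7}  B5 = {1, 6, 7}  B6 = {3, 6, 7}
Tree: B1–B2, B2–B3, B3–B4, B4–B5, B5–B6

Every bag has size at most 3, so the width is 3 − 1 = 2 and tw(G) ≤ 2. For the lower bound, G contains the cycle 7–2–5–4–0–1–6–3–7, so G is not a forest; only forests have treewidth ≤ 1, hence tw(G) ≥ 2. The upper and lower bounds meet at 2, so that is the treewidth.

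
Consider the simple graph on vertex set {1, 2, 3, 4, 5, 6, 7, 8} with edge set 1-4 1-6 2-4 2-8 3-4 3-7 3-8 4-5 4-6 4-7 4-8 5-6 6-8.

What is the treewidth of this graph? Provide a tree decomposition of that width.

The largest bag has 3 vertices, giving width 2; this decomposition certifies tw(G) ≤ 2. On the other hand G contains the 3-clique {2, 4, 8}. A clique must lie in a single bag of any decomposition, so no decomposition can have width below 2. Therefore the treewidth is 2.

Treewidth 2.
One optimal decomposition is:
Bags: B1 = {3, 4, 8}  B2 = {4, 6, 8}  B3 = {3, 4, 7}  B4 = {4, 5, 6}  B5 = {1, 4, 6}  B6 = {2, 4, 8}
Tree: B1–B2, B1–B3, B2–B4, B4–B5, B2–B6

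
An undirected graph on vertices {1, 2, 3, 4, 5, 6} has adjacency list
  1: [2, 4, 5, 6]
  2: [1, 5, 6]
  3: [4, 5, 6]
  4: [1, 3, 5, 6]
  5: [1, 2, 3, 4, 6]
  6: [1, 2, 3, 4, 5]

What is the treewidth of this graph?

3

A width-3 tree decomposition is:
Bags: B1 = {3, 4, 5, 6}  B2 = {1, 4, 5, 6}  B3 = {1, 2, 5, 6}
Tree: B1–B2, B2–B3
Each bag holds 4 vertices, so the decomposition has width 3, which upper-bounds the treewidth. For the lower bound, the 4 vertices {1, 2, 5, 6} are pairwise adjacent, and any tree decomposition puts a clique entirely inside one bag — forcing width ≥ 3. The upper and lower bounds meet at 3, so that is the treewidth.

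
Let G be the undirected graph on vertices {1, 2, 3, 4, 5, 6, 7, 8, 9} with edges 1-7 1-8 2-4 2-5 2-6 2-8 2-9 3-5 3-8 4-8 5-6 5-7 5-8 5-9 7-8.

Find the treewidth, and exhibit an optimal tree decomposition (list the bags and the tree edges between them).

Each bag holds 3 vertices, so the decomposition has width 2, which upper-bounds the treewidth. For the lower bound, the 3 vertices {1, 7, 8} are pairwise adjacent, and any tree decomposition puts a clique entirely inside one bag — forcing width ≥ 2. Combining the bounds, tw(G) = 2.

Treewidth 2.
One optimal decomposition is:
Bags: B1 = {2, 5, 8}  B2 = {3, 5, 8}  B3 = {2, 5, 6}  B4 = {5, 7, 8}  B5 = {2, 4, 8}  B6 = {1, 7, 8}  B7 = {2, 5, 9}
Tree: B1–B2, B1–B3, B1–B4, B1–B5, B4–B6, B3–B7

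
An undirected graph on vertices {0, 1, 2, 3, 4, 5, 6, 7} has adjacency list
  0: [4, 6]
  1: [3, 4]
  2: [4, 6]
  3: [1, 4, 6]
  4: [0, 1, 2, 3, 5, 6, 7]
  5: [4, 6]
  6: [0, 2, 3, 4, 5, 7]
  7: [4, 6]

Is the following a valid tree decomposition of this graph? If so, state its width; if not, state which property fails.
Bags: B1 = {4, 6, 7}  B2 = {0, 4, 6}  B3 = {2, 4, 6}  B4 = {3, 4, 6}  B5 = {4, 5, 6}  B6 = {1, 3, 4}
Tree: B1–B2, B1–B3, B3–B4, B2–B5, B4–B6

Yes; width 2.

Every vertex of G appears in some bag (union = {0, 1, 2, 3, 4, 5, 6, 7}); every edge is covered by a bag; and for each vertex v the set of bags containing v is connected in the bag tree. The decomposition is therefore valid. The largest bag has 3 vertices, so the width is 2.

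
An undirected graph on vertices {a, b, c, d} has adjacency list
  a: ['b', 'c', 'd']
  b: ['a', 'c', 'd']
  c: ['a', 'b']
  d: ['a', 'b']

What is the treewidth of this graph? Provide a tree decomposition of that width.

Treewidth 2.
One optimal decomposition is:
Bags: B1 = {a, b, d}  B2 = {a, b, c}
Tree: B1–B2

Each bag holds 3 vertices, so the decomposition has width 2, which upper-bounds the treewidth. For the lower bound, the 3 vertices {a, b, d} are pairwise adjacent, and any tree decomposition puts a clique entirely inside one bag — forcing width ≥ 2. The upper and lower bounds meet at 2, so that is the treewidth.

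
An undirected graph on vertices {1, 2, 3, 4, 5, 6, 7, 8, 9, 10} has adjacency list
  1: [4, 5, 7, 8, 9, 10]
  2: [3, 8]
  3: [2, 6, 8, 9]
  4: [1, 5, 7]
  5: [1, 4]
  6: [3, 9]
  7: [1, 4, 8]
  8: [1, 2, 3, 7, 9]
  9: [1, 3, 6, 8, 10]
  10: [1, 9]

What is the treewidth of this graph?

2

A width-2 tree decomposition is:
Bags: B1 = {1, 8, 9}  B2 = {3, 8, 9}  B3 = {1, 7, 8}  B4 = {1, 9, 10}  B5 = {3, 6, 9}  B6 = {1, 4, 7}  B7 = {1, 4, 5}  B8 = {2, 3, 8}
Tree: B1–B2, B1–B3, B1–B4, B2–B5, B3–B6, B6–B7, B2–B8
Every bag has size at most 3, so the width is 3 − 1 = 2 and tw(G) ≤ 2. For the lower bound, the 3 vertices {1, 8, 9} are pairwise adjacent, and any tree decomposition puts a clique entirely inside one bag — forcing width ≥ 2. Hence tw(G) = 2 exactly.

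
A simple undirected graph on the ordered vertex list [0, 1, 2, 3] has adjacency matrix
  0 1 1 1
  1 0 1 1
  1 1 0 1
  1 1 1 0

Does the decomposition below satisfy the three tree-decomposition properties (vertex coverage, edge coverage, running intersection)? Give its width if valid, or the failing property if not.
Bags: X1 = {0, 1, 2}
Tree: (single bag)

A tree decomposition must satisfy three properties: every vertex lies in some bag; for every edge, both endpoints lie together in some bag; and for every vertex, the bags containing it form a connected subtree. Here vertex 3 appears in no bag, so the decomposition is invalid.

No — vertex 3 appears in no bag.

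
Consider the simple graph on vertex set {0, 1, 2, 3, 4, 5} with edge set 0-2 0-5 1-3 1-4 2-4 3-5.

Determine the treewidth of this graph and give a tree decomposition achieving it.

Treewidth 2.
Bags: B1 = {1, 2, 4}  B2 = {0, 1, 2}  B3 = {0, 1, 5}  B4 = {1, 3, 5}
Tree: B1–B2, B2–B3, B3–B4

Each bag holds 3 vertices, so the decomposition has width 2, which upper-bounds the treewidth. For the lower bound, G contains the cycle 1–4–2–0–5–3–1, so G is not a forest; only forests have treewidth ≤ 1, hence tw(G) ≥ 2. The upper and lower bounds meet at 2, so that is the treewidth.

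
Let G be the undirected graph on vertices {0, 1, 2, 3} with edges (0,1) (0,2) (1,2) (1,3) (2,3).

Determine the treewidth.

2

A width-2 tree decomposition is:
Bags: B1 = {1, 2, 3}  B2 = {0, 1, 2}
Tree: B1–B2
The largest bag has 3 vertices, giving width 2; this decomposition certifies tw(G) ≤ 2. On the other hand G contains the 3-clique {0, 1, 2}. A clique must lie in a single bag of any decomposition, so no decomposition can have width below 2. Combining the bounds, tw(G) = 2.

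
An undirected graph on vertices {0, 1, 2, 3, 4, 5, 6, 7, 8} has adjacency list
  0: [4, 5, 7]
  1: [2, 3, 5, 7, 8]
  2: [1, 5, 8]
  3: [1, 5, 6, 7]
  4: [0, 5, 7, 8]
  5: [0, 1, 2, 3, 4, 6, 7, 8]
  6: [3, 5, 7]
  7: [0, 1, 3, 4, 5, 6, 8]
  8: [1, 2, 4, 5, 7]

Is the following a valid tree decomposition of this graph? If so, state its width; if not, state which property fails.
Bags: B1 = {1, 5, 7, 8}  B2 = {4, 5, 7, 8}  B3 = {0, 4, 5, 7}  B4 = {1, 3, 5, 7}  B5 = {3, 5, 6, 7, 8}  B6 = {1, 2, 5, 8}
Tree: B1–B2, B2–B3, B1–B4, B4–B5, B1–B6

No — bags containing vertex 8 are not connected in the tree.

A tree decomposition must satisfy three properties: every vertex lies in some bag; for every edge, both endpoints lie together in some bag; and for every vertex, the bags containing it form a connected subtree. Here bags containing vertex 8 are not connected in the tree, so the decomposition is invalid.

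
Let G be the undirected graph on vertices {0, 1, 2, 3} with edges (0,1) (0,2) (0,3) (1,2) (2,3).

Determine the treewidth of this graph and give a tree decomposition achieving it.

Each bag holds 3 vertices, so the decomposition has width 2, which upper-bounds the treewidth. On the other hand G contains the 3-clique {0, 1, 2}. A clique must lie in a single bag of any decomposition, so no decomposition can have width below 2. The upper and lower bounds meet at 2, so that is the treewidth.

Treewidth 2.
Bags: B1 = {0, 1, 2}  B2 = {0, 2, 3}
Tree: B1–B2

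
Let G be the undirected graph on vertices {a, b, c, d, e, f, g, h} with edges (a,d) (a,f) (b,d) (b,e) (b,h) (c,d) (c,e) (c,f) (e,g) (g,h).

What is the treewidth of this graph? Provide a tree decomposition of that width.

Every bag has size at most 3, so the width is 3 − 1 = 2 and tw(G) ≤ 2. The edges g–h–b–e–g form a cycle, so G is not a tree and its treewidth is at least 2. Therefore the treewidth is 2.

Treewidth 2.
One such decomposition:
Bags: B1 = {e, g, h}  B2 = {b, e, h}  B3 = {b, c, e}  B4 = {b, c, d}  B5 = {c, d, f}  B6 = {a, d, f}
Tree: B1–B2, B2–B3, B3–B4, B4–B5, B5–B6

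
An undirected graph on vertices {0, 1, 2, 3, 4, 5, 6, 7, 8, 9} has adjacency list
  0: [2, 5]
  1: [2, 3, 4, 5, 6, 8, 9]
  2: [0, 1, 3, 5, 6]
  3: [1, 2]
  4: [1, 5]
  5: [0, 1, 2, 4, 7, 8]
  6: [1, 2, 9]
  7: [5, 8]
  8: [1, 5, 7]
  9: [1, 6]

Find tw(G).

A width-2 tree decomposition is:
Bags: B1 = {1, 2, 5}  B2 = {1, 5, 8}  B3 = {1, 4, 5}  B4 = {5, 7, 8}  B5 = {0, 2, 5}  B6 = {1, 2, 3}  B7 = {1, 2, 6}  B8 = {1, 6, 9}
Tree: B1–B2, B2–B3, B2–B4, B1–B5, B1–B6, B1–B7, B7–B8
Each bag holds 3 vertices, so the decomposition has width 2, which upper-bounds the treewidth. On the other hand G contains the 3-clique {0, 2, 5}. A clique must lie in a single bag of any decomposition, so no decomposition can have width below 2. Hence tw(G) = 2 exactly.

2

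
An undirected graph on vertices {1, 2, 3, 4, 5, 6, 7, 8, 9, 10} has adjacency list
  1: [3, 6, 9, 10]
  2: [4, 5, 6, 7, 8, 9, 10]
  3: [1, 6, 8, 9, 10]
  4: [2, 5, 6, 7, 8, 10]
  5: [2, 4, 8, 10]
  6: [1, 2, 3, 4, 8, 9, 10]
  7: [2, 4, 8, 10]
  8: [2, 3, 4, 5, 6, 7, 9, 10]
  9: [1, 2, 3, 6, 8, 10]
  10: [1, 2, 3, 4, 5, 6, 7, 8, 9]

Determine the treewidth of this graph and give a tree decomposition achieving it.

Treewidth 4.
Bags: B1 = {3, 6, 8, 9, 10}  B2 = {2, 6, 8, 9, 10}  B3 = {2, 4, 6, 8, 10}  B4 = {1, 3, 6, 9, 10}  B5 = {2, 4, 5, 8, 10}  B6 = {2, 4, 7, 8, 10}
Tree: B1–B2, B2–B3, B1–B4, B3–B5, B5–B6

Every bag has size at most 5, so the width is 5 − 1 = 4 and tw(G) ≤ 4. Conversely, {2, 6, 8, 9, 10} is a clique of size 5, and the vertices of any clique must share a bag in every tree decomposition; so some bag has ≥ 5 vertices and tw(G) ≥ 4. Combining the bounds, tw(G) = 4.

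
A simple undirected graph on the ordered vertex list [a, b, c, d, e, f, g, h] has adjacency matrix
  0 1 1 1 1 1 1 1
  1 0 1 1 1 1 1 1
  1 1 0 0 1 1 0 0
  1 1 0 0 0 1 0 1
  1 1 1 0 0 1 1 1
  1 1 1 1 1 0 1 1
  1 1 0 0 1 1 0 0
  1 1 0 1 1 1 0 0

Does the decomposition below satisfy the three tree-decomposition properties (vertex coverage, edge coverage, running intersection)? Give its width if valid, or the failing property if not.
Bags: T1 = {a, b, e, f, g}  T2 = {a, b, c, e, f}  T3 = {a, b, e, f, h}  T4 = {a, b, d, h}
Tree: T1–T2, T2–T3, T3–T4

No — edge (f,d) lies in no bag.

A tree decomposition must satisfy three properties: every vertex lies in some bag; for every edge, both endpoints lie together in some bag; and for every vertex, the bags containing it form a connected subtree. Here edge (f,d) lies in no bag, so the decomposition is invalid.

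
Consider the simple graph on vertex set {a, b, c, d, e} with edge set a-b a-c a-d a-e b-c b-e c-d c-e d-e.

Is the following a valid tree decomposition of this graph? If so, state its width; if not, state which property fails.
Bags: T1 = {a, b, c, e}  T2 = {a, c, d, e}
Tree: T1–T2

Yes; width 3.

Every vertex of G appears in some bag (union = {a, b, c, d, e}); every edge is covered by a bag; and for each vertex v the set of bags containing v is connected in the bag tree. The decomposition is therefore valid. The largest bag has 4 vertices, so the width is 3.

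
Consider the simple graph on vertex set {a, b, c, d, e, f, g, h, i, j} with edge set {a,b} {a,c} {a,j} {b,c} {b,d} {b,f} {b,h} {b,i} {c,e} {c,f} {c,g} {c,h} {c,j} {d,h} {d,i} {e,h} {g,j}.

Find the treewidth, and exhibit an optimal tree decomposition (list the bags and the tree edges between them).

Treewidth 2.
Bags: B1 = {b, c, h}  B2 = {a, b, c}  B3 = {b, d, h}  B4 = {a, c, j}  B5 = {c, g, j}  B6 = {b, c, f}  B7 = {b, d, i}  B8 = {c, e, h}
Tree: B1–B2, B1–B3, B2–B4, B4–B5, B2–B6, B3–B7, B1–B8

Each bag holds 3 vertices, so the decomposition has width 2, which upper-bounds the treewidth. Conversely, {b, d, h} is a clique of size 3, and the vertices of any clique must share a bag in every tree decomposition; so some bag has ≥ 3 vertices and tw(G) ≥ 2. Hence tw(G) = 2 exactly.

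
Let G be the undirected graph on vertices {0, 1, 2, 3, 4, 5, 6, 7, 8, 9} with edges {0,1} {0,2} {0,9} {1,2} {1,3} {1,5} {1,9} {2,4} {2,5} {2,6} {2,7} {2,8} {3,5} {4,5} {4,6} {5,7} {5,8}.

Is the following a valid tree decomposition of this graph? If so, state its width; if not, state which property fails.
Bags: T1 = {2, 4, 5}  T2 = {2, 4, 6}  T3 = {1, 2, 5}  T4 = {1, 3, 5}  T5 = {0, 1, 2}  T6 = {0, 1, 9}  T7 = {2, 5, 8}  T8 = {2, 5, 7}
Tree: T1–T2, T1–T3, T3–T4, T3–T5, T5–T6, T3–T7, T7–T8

Yes; width 2.

Checking the three conditions: (i) the bags cover all of {0, 1, 2, 3, 4, 5, 6, 7, 8, 9}; (ii) for each edge, some bag contains both endpoints; (iii) the bags containing any fixed vertex form a subtree. All hold, so the decomposition is valid with width 3 − 1 = 2.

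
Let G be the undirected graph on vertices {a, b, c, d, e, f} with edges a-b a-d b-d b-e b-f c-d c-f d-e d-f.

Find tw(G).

2

A width-2 tree decomposition is:
Bags: B1 = {b, d, e}  B2 = {b, d, f}  B3 = {c, d, f}  B4 = {a, b, d}
Tree: B1–B2, B2–B3, B1–B4
Each bag holds 3 vertices, so the decomposition has width 2, which upper-bounds the treewidth. For the lower bound, the 3 vertices {c, d, f} are pairwise adjacent, and any tree decomposition puts a clique entirely inside one bag — forcing width ≥ 2. Hence tw(G) = 2 exactly.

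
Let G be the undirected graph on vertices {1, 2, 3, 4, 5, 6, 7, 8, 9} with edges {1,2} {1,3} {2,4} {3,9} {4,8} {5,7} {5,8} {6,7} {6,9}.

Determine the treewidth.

2

A width-2 tree decomposition is:
Bags: B1 = {4, 5, 8}  B2 = {4, 5, 7}  B3 = {4, 6, 7}  B4 = {4, 6, 9}  B5 = {3, 4, 9}  B6 = {1, 3, 4}  B7 = {1, 2, 4}
Tree: B1–B2, B2–B3, B3–B4, B4–B5, B5–B6, B6–B7
Every bag has size at most 3, so the width is 3 − 1 = 2 and tw(G) ≤ 2. For the lower bound, G contains the cycle 4–8–5–7–6–9–3–1–2–4, so G is not a forest; only forests have treewidth ≤ 1, hence tw(G) ≥ 2. Therefore the treewidth is 2.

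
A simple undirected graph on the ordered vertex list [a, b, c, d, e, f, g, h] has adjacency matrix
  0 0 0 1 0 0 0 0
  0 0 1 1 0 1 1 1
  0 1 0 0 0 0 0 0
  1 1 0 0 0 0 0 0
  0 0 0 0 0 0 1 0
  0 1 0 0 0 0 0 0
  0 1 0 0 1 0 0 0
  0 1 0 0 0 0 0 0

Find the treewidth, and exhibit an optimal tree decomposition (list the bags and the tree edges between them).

Treewidth 1.
One optimal decomposition is:
Bags: B1 = {b, c}  B2 = {b, g}  B3 = {b, d}  B4 = {a, d}  B5 = {e, g}  B6 = {b, f}  B7 = {b, h}
Tree: B1–B2, B2–B3, B3–B4, B2–B5, B1–B6, B3–B7

Every bag has size at most 2, so the width is 2 − 1 = 1 and tw(G) ≤ 1. Any graph with an edge has treewidth ≥ 1, and G has the edge c–b. Therefore the treewidth is 1.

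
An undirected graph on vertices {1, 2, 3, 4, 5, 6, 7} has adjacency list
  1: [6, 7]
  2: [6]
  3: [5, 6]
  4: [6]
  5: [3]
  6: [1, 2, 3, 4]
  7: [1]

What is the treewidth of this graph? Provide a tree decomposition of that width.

The largest bag has 2 vertices, giving width 1; this decomposition certifies tw(G) ≤ 1. G has an edge, so its treewidth is at least 1. Therefore the treewidth is 1.

Treewidth 1.
One such decomposition:
Bags: B1 = {3, 5}  B2 = {3, 6}  B3 = {1, 6}  B4 = {2, 6}  B5 = {4, 6}  B6 = {1, 7}
Tree: B1–B2, B2–B3, B3–B4, B2–B5, B3–B6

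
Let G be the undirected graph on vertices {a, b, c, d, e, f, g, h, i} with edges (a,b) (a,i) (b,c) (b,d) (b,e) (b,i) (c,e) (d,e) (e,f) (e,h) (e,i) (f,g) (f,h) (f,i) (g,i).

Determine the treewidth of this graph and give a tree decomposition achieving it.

Every bag has size at most 3, so the width is 3 − 1 = 2 and tw(G) ≤ 2. On the other hand G contains the 3-clique {f, g, i}. A clique must lie in a single bag of any decomposition, so no decomposition can have width below 2. Combining the bounds, tw(G) = 2.

Treewidth 2.
Bags: B1 = {e, f, i}  B2 = {e, f, h}  B3 = {b, e, i}  B4 = {b, d, e}  B5 = {a, b, i}  B6 = {f, g, i}  B7 = {b, c, e}
Tree: B1–B2, B1–B3, B3–B4, B3–B5, B1–B6, B3–B7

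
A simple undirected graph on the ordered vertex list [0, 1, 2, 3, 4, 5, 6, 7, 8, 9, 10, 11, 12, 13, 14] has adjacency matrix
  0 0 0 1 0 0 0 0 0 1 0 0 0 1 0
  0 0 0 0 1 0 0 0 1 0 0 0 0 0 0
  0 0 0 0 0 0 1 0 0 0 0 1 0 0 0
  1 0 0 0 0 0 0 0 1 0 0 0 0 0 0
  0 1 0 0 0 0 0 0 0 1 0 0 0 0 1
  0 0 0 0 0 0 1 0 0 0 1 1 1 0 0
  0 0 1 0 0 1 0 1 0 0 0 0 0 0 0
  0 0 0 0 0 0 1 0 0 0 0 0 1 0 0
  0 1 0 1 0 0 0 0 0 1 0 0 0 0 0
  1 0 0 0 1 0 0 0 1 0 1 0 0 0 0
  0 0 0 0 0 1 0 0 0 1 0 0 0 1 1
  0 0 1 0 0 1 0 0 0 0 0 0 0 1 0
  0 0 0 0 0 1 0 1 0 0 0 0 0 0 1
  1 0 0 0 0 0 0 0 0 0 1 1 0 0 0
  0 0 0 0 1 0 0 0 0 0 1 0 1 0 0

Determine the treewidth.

A width-3 tree decomposition is:
Bags: B1 = {2, 6, 7, 11}  B2 = {5, 6, 7, 11}  B3 = {5, 7, 11, 12}  B4 = {5, 11, 12, 13}  B5 = {5, 10, 12, 13}  B6 = {10, 12, 13, 14}  B7 = {0, 10, 13, 14}  B8 = {0, 9, 10, 14}  B9 = {0, 4, 9, 14}  B10 = {0, 3, 4, 9}  B11 = {3, 4, 8, 9}  B12 = {1, 3, 4, 8}
Tree: B1–B2, B2–B3, B3–B4, B4–B5, B5–B6, B6–B7, B7–B8, B8–B9, B9–B10, B10–B11, B11–B12
Each bag holds 4 vertices, so the decomposition has width 3, which upper-bounds the treewidth. For the lower bound: the 4 vertex sets {2,6,7}, {11}, {5}, {10,12,13,14} are disjoint, each induces a connected subgraph, and every pair is joined by at least one edge of G. Contracting each set to a single vertex therefore yields K_{4} as a minor, and since treewidth is minor-monotone, tw(G) ≥ tw(K_{4}) = 3. Combining the bounds, tw(G) = 3.

3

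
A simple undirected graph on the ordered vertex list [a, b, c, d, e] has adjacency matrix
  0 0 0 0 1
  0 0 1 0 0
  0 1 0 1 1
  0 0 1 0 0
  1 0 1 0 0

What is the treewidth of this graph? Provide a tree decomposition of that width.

Every bag has size at most 2, so the width is 2 − 1 = 1 and tw(G) ≤ 1. Any graph with an edge has treewidth ≥ 1, and G has the edge e–c. Combining the bounds, tw(G) = 1.

Treewidth 1.
One such decomposition:
Bags: B1 = {c, e}  B2 = {b, c}  B3 = {c, d}  B4 = {a, e}
Tree: B1–B2, B1–B3, B1–B4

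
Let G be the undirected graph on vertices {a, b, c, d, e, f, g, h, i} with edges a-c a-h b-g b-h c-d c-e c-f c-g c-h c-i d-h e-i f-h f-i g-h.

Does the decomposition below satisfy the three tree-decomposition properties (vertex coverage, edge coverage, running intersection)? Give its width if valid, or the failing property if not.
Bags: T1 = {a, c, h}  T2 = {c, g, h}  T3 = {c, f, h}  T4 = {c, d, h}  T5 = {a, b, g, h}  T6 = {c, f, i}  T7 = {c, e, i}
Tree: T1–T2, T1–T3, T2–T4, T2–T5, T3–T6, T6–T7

No — bags containing vertex a are not connected in the tree.

A tree decomposition must satisfy three properties: every vertex lies in some bag; for every edge, both endpoints lie together in some bag; and for every vertex, the bags containing it form a connected subtree. Here bags containing vertex a are not connected in the tree, so the decomposition is invalid.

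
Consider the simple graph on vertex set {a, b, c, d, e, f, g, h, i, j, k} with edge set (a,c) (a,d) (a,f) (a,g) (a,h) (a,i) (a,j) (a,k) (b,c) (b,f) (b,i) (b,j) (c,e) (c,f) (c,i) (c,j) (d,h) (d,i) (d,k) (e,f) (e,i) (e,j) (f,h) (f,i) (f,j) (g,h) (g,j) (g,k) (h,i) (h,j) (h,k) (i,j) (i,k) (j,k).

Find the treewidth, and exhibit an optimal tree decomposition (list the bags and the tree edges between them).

Treewidth 4.
One optimal decomposition is:
Bags: B1 = {a, c, f, i, j}  B2 = {a, f, h, i, j}  B3 = {a, h, i, j, k}  B4 = {c, e, f, i, j}  B5 = {b, c, f, i, j}  B6 = {a, d, h, i, k}  B7 = {a, g, h, j, k}
Tree: B1–B2, B2–B3, B1–B4, B1–B5, B3–B6, B3–B7

The largest bag has 5 vertices, giving width 4; this decomposition certifies tw(G) ≤ 4. For the lower bound, the 5 vertices {a, g, h, j, k} are pairwise adjacent, and any tree decomposition puts a clique entirely inside one bag — forcing width ≥ 4. Combining the bounds, tw(G) = 4.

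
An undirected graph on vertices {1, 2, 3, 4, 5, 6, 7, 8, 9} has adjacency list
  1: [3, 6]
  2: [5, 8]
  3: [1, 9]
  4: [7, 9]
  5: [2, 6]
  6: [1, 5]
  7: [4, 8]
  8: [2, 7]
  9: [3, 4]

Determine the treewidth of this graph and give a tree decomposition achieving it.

Each bag holds 3 vertices, so the decomposition has width 2, which upper-bounds the treewidth. For the lower bound, G contains the cycle 4–7–8–2–5–6–1–3–9–4, so G is not a forest; only forests have treewidth ≤ 1, hence tw(G) ≥ 2. Hence tw(G) = 2 exactly.

Treewidth 2.
Bags: B1 = {4, 7, 8}  B2 = {2, 4, 8}  B3 = {2, 4, 5}  B4 = {4, 5, 6}  B5 = {1, 4, 6}  B6 = {1, 3, 4}  B7 = {3, 4, 9}
Tree: B1–B2, B2–B3, B3–B4, B4–B5, B5–B6, B6–B7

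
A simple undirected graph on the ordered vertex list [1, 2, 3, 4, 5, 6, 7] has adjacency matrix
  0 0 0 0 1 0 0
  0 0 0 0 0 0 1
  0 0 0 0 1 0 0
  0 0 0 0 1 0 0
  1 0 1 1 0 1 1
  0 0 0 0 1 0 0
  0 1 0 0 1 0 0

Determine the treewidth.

1

A width-1 tree decomposition is:
Bags: B1 = {3, 5}  B2 = {5, 7}  B3 = {2, 7}  B4 = {1, 5}  B5 = {4, 5}  B6 = {5, 6}
Tree: B1–B2, B2–B3, B2–B4, B4–B5, B2–B6
Every bag has size at most 2, so the width is 2 − 1 = 1 and tw(G) ≤ 1. G has an edge, so its treewidth is at least 1. The upper and lower bounds meet at 1, so that is the treewidth.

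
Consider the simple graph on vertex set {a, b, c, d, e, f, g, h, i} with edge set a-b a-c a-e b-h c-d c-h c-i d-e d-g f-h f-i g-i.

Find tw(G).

3

A width-3 tree decomposition is:
Bags: B1 = {d, f, g, i}  B2 = {c, d, f, i}  B3 = {c, d, f, h}  B4 = {c, d, e, h}  B5 = {a, c, e, h}  B6 = {a, b, e, h}
Tree: B1–B2, B2–B3, B3–B4, B4–B5, B5–B6
The largest bag has 4 vertices, giving width 3; this decomposition certifies tw(G) ≤ 3. For the lower bound: the 4 vertex sets {f,g,i}, {d}, {c}, {a,b,e,h} are disjoint, each induces a connected subgraph, and every pair is joined by at least one edge of G. Contracting each set to a single vertex therefore yields K_{4} as a minor, and since treewidth is minor-monotone, tw(G) ≥ tw(K_{4}) = 3. Combining the bounds, tw(G) = 3.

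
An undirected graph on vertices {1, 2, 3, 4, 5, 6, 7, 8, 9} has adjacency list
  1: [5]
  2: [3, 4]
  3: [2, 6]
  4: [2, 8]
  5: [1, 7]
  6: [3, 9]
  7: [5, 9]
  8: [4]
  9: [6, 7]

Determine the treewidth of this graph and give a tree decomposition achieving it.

Each bag holds 2 vertices, so the decomposition has width 1, which upper-bounds the treewidth. Since G has at least one edge (e.g. 8–4), it is not an edgeless graph, so tw(G) ≥ 1. The upper and lower bounds meet at 1, so that is the treewidth.

Treewidth 1.
One such decomposition:
Bags: B1 = {4, 8}  B2 = {2, 4}  B3 = {2, 3}  B4 = {3, 6}  B5 = {6, 9}  B6 = {7, 9}  B7 = {5, 7}  B8 = {1, 5}
Tree: B1–B2, B2–B3, B3–B4, B4–B5, B5–B6, B6–B7, B7–B8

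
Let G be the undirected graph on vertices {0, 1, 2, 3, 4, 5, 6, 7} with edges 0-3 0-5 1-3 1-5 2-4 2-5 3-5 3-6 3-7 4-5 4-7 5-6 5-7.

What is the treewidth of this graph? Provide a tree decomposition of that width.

Treewidth 2.
Bags: B1 = {4, 5, 7}  B2 = {3, 5, 7}  B3 = {0, 3, 5}  B4 = {2, 4, 5}  B5 = {3, 5, 6}  B6 = {1, 3, 5}
Tree: B1–B2, B2–B3, B1–B4, B3–B5, B3–B6

Each bag holds 3 vertices, so the decomposition has width 2, which upper-bounds the treewidth. On the other hand G contains the 3-clique {2, 4, 5}. A clique must lie in a single bag of any decomposition, so no decomposition can have width below 2. Therefore the treewidth is 2.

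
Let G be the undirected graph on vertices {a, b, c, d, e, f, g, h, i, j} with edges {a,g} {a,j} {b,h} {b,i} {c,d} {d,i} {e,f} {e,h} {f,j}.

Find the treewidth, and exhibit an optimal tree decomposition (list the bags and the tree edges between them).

Treewidth 1.
Bags: B1 = {c, d}  B2 = {d, i}  B3 = {b, i}  B4 = {b, h}  B5 = {e, h}  B6 = {e, f}  B7 = {f, j}  B8 = {a, j}  B9 = {a, g}
Tree: B1–B2, B2–B3, B3–B4, B4–B5, B5–B6, B6–B7, B7–B8, B8–B9

Every bag has size at most 2, so the width is 2 − 1 = 1 and tw(G) ≤ 1. Any graph with an edge has treewidth ≥ 1, and G has the edge c–d. Hence tw(G) = 1 exactly.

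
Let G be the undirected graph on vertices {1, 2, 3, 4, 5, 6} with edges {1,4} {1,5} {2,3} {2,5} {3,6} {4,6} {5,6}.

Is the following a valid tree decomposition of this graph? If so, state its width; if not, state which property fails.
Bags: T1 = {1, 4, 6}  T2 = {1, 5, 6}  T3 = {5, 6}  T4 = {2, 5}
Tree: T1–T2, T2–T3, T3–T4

A tree decomposition must satisfy three properties: every vertex lies in some bag; for every edge, both endpoints lie together in some bag; and for every vertex, the bags containing it form a connected subtree. Here vertex 3 appears in no bag, so the decomposition is invalid.

No — vertex 3 appears in no bag.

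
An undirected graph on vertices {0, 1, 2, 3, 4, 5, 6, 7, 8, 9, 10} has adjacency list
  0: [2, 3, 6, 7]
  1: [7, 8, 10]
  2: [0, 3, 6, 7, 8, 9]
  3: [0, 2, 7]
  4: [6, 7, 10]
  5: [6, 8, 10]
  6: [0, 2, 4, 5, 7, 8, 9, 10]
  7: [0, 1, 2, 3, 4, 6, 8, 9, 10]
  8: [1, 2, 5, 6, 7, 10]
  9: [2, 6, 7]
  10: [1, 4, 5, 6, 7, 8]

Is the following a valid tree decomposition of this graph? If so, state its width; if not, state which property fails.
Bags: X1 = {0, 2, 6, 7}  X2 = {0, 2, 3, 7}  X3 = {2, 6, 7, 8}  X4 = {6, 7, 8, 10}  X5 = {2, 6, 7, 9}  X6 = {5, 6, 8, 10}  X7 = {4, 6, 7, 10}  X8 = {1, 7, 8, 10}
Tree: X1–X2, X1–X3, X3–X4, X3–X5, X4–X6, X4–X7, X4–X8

Yes; width 3.

Checking the three conditions: (i) the bags cover all of {0, 1, 2, 3, 4, 5, 6, 7, 8, 9, 10}; (ii) for each edge, some bag contains both endpoints; (iii) the bags containing any fixed vertex form a subtree. All hold, so the decomposition is valid with width 4 − 1 = 3.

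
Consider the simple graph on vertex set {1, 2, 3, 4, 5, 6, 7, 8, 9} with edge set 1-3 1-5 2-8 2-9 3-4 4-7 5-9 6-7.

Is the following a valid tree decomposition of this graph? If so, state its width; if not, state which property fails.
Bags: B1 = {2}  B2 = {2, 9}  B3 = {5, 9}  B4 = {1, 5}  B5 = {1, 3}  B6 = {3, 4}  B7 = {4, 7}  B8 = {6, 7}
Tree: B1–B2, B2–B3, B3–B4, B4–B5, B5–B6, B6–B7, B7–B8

A tree decomposition must satisfy three properties: every vertex lies in some bag; for every edge, both endpoints lie together in some bag; and for every vertex, the bags containing it form a connected subtree. Here vertex 8 appears in no bag, so the decomposition is invalid.

No — vertex 8 appears in no bag.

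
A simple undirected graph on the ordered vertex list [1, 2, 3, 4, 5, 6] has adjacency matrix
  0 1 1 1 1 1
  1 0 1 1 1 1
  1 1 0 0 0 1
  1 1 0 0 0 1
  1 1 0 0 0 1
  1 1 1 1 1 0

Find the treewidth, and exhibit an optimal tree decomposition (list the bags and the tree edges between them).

Every bag has size at most 4, so the width is 4 − 1 = 3 and tw(G) ≤ 3. On the other hand G contains the 4-clique {1, 2, 3, 6}. A clique must lie in a single bag of any decomposition, so no decomposition can have width below 3. The upper and lower bounds meet at 3, so that is the treewidth.

Treewidth 3.
Bags: B1 = {1, 2, 3, 6}  B2 = {1, 2, 4, 6}  B3 = {1, 2, 5, 6}
Tree: B1–B2, B1–B3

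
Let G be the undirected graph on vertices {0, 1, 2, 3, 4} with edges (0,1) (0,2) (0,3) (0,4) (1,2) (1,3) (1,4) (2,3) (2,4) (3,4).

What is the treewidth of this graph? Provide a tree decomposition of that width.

Treewidth 4.
Bags: B1 = {0, 1, 2, 3, 4}
Tree: (single bag)

With just one bag of size 5, the width is 5 − 1 = 4, so tw(G) ≤ 4. For the lower bound, the 5 vertices {0, 1, 2, 3, 4} are pairwise adjacent, and any tree decomposition puts a clique entirely inside one bag — forcing width ≥ 4. The upper and lower bounds meet at 4, so that is the treewidth.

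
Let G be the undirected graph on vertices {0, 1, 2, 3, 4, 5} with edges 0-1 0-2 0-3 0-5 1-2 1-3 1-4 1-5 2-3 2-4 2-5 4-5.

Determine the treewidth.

3

A width-3 tree decomposition is:
Bags: B1 = {0, 1, 2, 3}  B2 = {0, 1, 2, 5}  B3 = {1, 2, 4, 5}
Tree: B1–B2, B2–B3
Each bag holds 4 vertices, so the decomposition has width 3, which upper-bounds the treewidth. For the lower bound, the 4 vertices {0, 1, 2, 3} are pairwise adjacent, and any tree decomposition puts a clique entirely inside one bag — forcing width ≥ 3. Therefore the treewidth is 3.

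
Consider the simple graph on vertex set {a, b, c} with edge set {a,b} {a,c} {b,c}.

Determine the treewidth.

2

A width-2 tree decomposition is:
Bags: B1 = {a, b, c}
Tree: (single bag)
A single bag containing all 3 vertices is trivially a valid decomposition of width 2. Conversely, {a, b, c} is a clique of size 3, and the vertices of any clique must share a bag in every tree decomposition; so some bag has ≥ 3 vertices and tw(G) ≥ 2. Hence tw(G) = 2 exactly.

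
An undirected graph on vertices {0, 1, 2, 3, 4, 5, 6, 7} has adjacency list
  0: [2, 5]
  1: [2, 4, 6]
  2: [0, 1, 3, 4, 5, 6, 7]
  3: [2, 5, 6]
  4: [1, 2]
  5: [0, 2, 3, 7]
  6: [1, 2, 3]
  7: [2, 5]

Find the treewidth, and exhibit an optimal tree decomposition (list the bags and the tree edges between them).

Every bag has size at most 3, so the width is 3 − 1 = 2 and tw(G) ≤ 2. Conversely, {1, 2, 4} is a clique of size 3, and the vertices of any clique must share a bag in every tree decomposition; so some bag has ≥ 3 vertices and tw(G) ≥ 2. Therefore the treewidth is 2.

Treewidth 2.
One such decomposition:
Bags: B1 = {2, 3, 5}  B2 = {2, 3, 6}  B3 = {0, 2, 5}  B4 = {2, 5, 7}  B5 = {1, 2, 6}  B6 = {1, 2, 4}
Tree: B1–B2, B1–B3, B3–B4, B2–B5, B5–B6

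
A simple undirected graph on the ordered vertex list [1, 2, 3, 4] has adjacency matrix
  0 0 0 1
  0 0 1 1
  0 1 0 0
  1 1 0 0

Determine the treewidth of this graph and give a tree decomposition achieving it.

Every bag has size at most 2, so the width is 2 − 1 = 1 and tw(G) ≤ 1. G has an edge, so its treewidth is at least 1. Combining the bounds, tw(G) = 1.

Treewidth 1.
Bags: B1 = {1, 4}  B2 = {2, 4}  B3 = {2, 3}
Tree: B1–B2, B2–B3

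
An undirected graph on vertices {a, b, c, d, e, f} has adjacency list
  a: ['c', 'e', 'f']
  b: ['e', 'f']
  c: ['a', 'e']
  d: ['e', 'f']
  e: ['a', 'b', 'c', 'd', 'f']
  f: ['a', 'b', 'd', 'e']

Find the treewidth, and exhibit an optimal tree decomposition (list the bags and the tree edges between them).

The largest bag has 3 vertices, giving width 2; this decomposition certifies tw(G) ≤ 2. On the other hand G contains the 3-clique {a, c, e}. A clique must lie in a single bag of any decomposition, so no decomposition can have width below 2. The upper and lower bounds meet at 2, so that is the treewidth.

Treewidth 2.
Bags: B1 = {a, e, f}  B2 = {d, e, f}  B3 = {b, e, f}  B4 = {a, c, e}
Tree: B1–B2, B2–B3, B1–B4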